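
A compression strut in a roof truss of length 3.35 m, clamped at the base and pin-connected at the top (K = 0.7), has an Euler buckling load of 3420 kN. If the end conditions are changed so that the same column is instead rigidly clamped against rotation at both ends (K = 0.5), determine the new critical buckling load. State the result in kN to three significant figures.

P_cr ≈ 6700 kN

P_cr ∝ 1/K², so P_cr,new = P_cr,old × (K_old/K_new)² = 3420 × (0.7/0.5)²
= 3420 × 1.960 = 6700 kN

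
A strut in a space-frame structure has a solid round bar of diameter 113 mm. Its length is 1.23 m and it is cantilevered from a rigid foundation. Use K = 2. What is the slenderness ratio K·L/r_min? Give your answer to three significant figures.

For a solid circle r = d/4 = 113/4 = 28.25 mm
L_e = K·L = 2 × 1.23 m = 2.460 m = 2460.0 mm
λ = L_e / r_min = 2460.0 / 28.25 = 87.1

λ ≈ 87.1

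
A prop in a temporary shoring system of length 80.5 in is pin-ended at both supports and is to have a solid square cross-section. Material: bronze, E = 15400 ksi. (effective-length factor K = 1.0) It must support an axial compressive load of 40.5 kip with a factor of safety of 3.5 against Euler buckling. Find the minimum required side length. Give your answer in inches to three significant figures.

Required P_cr = n·P = 3.5 × 40.5 = 141.8 kip
L_e = K·L = 1 × 80.5 = 80.50 in
Required I = P_cr·L_e²/(π²E) = 1.417×10^5 × 80.50² / (π² × 1.54×10^7) = 6.044 in⁴
Solid square: I = a⁴/12  ⇒  a = (12I)^(1/4) = (12×6.044)^(1/4) = 2.92 in

a ≈ 2.92 in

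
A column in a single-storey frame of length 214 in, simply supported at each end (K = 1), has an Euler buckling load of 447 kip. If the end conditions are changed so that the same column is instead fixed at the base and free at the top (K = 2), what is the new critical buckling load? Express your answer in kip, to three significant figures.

P_cr ∝ 1/K², so P_cr,new = P_cr,old × (K_old/K_new)² = 447 × (1/2)²
= 447 × 0.2500 = 112 kip

P_cr ≈ 112 kip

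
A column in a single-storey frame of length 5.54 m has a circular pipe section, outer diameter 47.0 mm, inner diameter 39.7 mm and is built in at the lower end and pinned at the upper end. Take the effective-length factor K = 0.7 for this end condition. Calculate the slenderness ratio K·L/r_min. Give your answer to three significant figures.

λ ≈ 252

d_o = 47.0 mm, d_i = 39.7 mm
I = π(d_o⁴ − d_i⁴)/64 = π(47.0⁴ − 39.70⁴)/64 = 1.176×10^5 mm⁴
A = 497.1 mm²;  r_min = √(I/A) = √(1.176×10^5/497.1) = 15.38 mm
L_e = K·L = 0.7 × 5.54 m = 3.878 m = 3878.0 mm
λ = L_e / r_min = 3878.0 / 15.38 = 252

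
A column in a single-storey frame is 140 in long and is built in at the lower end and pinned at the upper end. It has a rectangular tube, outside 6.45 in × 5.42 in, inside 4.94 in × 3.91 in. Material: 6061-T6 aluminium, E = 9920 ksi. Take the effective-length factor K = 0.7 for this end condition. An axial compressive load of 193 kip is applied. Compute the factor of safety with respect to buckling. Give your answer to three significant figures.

n ≈ 3.22

Weak-axis I_min = (h_o·b_o³ − h_i·b_i³)/12 with b_o = 5.42, b_i = 3.910 in (shorter outer/inner sides).
I_min = (6.45×5.42³ − 4.940×3.910³)/12 = 60.97 in⁴
Effective length L_e = K·L = 0.7 × 140 = 98.00 in
P_cr = π²EI / L_e² = π² × 9920×10³ × 60.97 / 98.00² = 6.216×10^5 lb
Factor of safety n = P_cr / P = 621.58 / 193 = 3.22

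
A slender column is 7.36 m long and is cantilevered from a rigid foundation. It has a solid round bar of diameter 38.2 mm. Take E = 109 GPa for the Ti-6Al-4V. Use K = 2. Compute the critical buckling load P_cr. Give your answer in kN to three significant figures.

I = πd⁴/64 = π×38.2⁴/64 = 1.045×10^5 mm⁴
I = 1.045×10^5 mm⁴ = 1.045×10^-7 m⁴
Effective length L_e = K·L = 2 × 7.36 = 14.72 m
P_cr = π²EI / L_e² = π² × 109×10⁹ × 1.045×10^-7 / 14.72² = 519.0 N

P_cr ≈ 0.519 kN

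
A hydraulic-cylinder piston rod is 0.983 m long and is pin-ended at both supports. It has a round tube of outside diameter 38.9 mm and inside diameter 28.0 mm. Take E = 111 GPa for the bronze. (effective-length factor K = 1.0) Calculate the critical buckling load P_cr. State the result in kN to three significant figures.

d_o = 38.9 mm, d_i = 28.0 mm
I = π(d_o⁴ − d_i⁴)/64 = π(38.9⁴ − 28.00⁴)/64 = 8.223×10^4 mm⁴
I = 8.223×10^4 mm⁴ = 8.223×10^-8 m⁴
Effective length L_e = K·L = 1 × 0.983 = 0.9830 m
P_cr = π²EI / L_e² = π² × 111×10⁹ × 8.223×10^-8 / 0.9830² = 9.323×10^4 N

P_cr ≈ 93.2 kN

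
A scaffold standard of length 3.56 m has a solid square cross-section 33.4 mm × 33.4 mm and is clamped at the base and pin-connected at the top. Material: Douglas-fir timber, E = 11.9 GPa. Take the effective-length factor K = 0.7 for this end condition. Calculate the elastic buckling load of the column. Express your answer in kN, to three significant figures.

P_cr ≈ 1.96 kN

I = a⁴/12 = 33.4⁴/12 = 1.037×10^5 mm⁴
I = 1.037×10^5 mm⁴ = 1.037×10^-7 m⁴
Effective length L_e = K·L = 0.7 × 3.56 = 2.492 m
P_cr = π²EI / L_e² = π² × 11.9×10⁹ × 1.037×10^-7 / 2.492² = 1.961×10^3 N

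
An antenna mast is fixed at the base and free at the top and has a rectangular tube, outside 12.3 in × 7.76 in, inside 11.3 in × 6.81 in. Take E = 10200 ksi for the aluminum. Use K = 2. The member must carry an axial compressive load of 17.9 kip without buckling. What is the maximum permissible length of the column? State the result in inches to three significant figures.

Weak-axis I_min = (h_o·b_o³ − h_i·b_i³)/12 with b_o = 7.76, b_i = 6.810 in (shorter outer/inner sides).
I_min = (12.3×7.76³ − 11.30×6.810³)/12 = 181.6 in⁴
At the buckling limit P_cr = P = 1.790×10^4 lb
From P_cr = π²EI/(K·L)²:  L = (1/K)·√(π²EI/P_cr) = (1/2)·√(π²×1.02×10^7×181.6/1.790×10^4)
L = 505 in

L_max ≈ 505 in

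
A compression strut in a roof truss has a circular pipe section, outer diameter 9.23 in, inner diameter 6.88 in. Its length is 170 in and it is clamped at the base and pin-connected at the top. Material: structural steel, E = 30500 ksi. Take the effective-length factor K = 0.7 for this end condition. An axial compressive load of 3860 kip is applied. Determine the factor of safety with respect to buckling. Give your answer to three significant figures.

d_o = 9.23 in, d_i = 6.88 in
I = π(d_o⁴ − d_i⁴)/64 = π(9.23⁴ − 6.880⁴)/64 = 246.3 in⁴
Effective length L_e = K·L = 0.7 × 170 = 119.0 in
P_cr = π²EI / L_e² = π² × 30500×10³ × 246.3 / 119.0² = 5.235×10^6 lb
Factor of safety n = P_cr / P = 5235.3 / 3860 = 1.36

n ≈ 1.36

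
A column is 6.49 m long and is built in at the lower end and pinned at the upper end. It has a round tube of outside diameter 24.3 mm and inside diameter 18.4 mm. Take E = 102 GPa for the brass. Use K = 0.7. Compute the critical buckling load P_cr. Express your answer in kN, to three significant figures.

d_o = 24.3 mm, d_i = 18.4 mm
I = π(d_o⁴ − d_i⁴)/64 = π(24.3⁴ − 18.40⁴)/64 = 1.149×10^4 mm⁴
I = 1.149×10^4 mm⁴ = 1.149×10^-8 m⁴
Effective length L_e = K·L = 0.7 × 6.49 = 4.543 m
P_cr = π²EI / L_e² = π² × 102×10⁹ × 1.149×10^-8 / 4.543² = 560.4 N

P_cr ≈ 0.560 kN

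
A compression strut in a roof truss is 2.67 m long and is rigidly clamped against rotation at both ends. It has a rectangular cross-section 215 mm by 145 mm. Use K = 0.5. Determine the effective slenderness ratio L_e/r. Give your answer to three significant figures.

For a rectangle r_min = b/√12 = 145/√12 = 41.86 mm
L_e = K·L = 0.5 × 2.67 m = 1.335 m = 1335.0 mm
λ = L_e / r_min = 1335.0 / 41.86 = 31.9

λ ≈ 31.9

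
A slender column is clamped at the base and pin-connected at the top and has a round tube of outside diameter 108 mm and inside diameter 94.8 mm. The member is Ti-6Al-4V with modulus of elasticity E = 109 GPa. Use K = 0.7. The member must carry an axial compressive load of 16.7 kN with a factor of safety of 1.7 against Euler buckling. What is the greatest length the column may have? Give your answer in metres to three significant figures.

L_max ≈ 14.5 m

d_o = 108 mm, d_i = 94.8 mm
I = π(d_o⁴ − d_i⁴)/64 = π(108⁴ − 94.80⁴)/64 = 2.714×10^6 mm⁴
I = 2.714×10^-6 m⁴
Required critical load P_cr = n·P = 1.7 × 16.7 = 28.39 kN = 2.839×10^4 N
From P_cr = π²EI/(K·L)²:  L = (1/K)·√(π²EI/P_cr) = (1/0.7)·√(π²×1.09×10^11×2.714×10^-6/2.839×10^4)
L = 14.5 m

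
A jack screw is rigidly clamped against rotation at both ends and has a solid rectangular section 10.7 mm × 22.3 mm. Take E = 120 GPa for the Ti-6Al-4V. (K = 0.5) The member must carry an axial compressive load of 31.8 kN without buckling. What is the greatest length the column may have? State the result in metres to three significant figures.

L_max ≈ 0.582 m

Buckling occurs about the weak axis: I_min = h·b³/12 with b = 10.7 mm (the shorter side).
I_min = 22.3×10.7³/12 = 2.277×10^3 mm⁴
I = 2.277×10^-9 m⁴
At the buckling limit P_cr = P = 3.180×10^4 N
From P_cr = π²EI/(K·L)²:  L = (1/K)·√(π²EI/P_cr) = (1/0.5)·√(π²×1.20×10^11×2.277×10^-9/3.180×10^4)
L = 0.582 m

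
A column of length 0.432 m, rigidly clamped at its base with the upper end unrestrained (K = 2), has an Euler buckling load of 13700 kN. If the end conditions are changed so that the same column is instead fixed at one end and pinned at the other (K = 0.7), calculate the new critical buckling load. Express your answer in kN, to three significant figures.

P_cr ∝ 1/K², so P_cr,new = P_cr,old × (K_old/K_new)² = 13700 × (2/0.7)²
= 13700 × 8.163 = 112000 kN

P_cr ≈ 112000 kN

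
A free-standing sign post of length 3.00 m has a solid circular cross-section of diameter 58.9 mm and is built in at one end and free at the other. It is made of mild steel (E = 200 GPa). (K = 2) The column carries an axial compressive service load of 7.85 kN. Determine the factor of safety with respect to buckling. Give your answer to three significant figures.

n ≈ 4.13

I = πd⁴/64 = π×58.9⁴/64 = 5.908×10^5 mm⁴
I = 5.908×10^5 mm⁴ = 5.908×10^-7 m⁴
Effective length L_e = K·L = 2 × 3.00 = 6.000 m
P_cr = π²EI / L_e² = π² × 200×10⁹ × 5.908×10^-7 / 6.000² = 3.239×10^4 N
Factor of safety n = P_cr / P = 32.394 / 7.85 = 4.13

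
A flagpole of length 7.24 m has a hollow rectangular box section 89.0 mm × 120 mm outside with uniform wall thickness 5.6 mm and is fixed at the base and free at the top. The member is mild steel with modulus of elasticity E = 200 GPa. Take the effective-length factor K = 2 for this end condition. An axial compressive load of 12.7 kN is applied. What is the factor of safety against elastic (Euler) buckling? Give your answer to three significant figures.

Inner dimensions: h_i = 120 − 2×5.6 = 108.8 mm, b_i = 89.0 − 2×5.6 = 77.80 mm
Weak-axis I_min = (h_o·b_o³ − h_i·b_i³)/12 with b_o = 89.0, b_i = 77.80 mm (shorter outer/inner sides).
I_min = (120×89.0³ − 108.8×77.80³)/12 = 2.780×10^6 mm⁴
I = 2.780×10^6 mm⁴ = 2.780×10^-6 m⁴
Effective length L_e = K·L = 2 × 7.24 = 14.48 m
P_cr = π²EI / L_e² = π² × 200×10⁹ × 2.780×10^-6 / 14.48² = 2.617×10^4 N
Factor of safety n = P_cr / P = 26.173 / 12.7 = 2.06

n ≈ 2.06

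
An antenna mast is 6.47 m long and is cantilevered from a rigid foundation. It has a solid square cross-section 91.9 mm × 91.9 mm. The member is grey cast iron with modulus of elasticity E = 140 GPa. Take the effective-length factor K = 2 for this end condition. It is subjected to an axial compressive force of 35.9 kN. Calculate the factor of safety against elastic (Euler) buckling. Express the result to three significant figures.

I = a⁴/12 = 91.9⁴/12 = 5.944×10^6 mm⁴
I = 5.944×10^6 mm⁴ = 5.944×10^-6 m⁴
Effective length L_e = K·L = 2 × 6.47 = 12.94 m
P_cr = π²EI / L_e² = π² × 140×10⁹ × 5.944×10^-6 / 12.94² = 4.905×10^4 N
Factor of safety n = P_cr / P = 49.050 / 35.9 = 1.37

n ≈ 1.37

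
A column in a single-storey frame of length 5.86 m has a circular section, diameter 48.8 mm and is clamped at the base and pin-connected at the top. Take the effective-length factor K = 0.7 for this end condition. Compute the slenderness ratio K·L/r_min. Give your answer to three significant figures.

I = πd⁴/64 = π×48.8⁴/64 = 2.784×10^5 mm⁴
A = 1.870×10^3 mm²;  r_min = √(I/A) = √(2.784×10^5/1.870×10^3) = 12.20 mm
L_e = K·L = 0.7 × 5.86 m = 4.102 m = 4102.0 mm
λ = L_e / r_min = 4102.0 / 12.20 = 336

λ ≈ 336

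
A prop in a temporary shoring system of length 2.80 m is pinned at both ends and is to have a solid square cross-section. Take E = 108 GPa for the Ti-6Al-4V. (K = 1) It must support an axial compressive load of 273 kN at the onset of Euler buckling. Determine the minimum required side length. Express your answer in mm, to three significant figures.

a ≈ 70.1 mm

L_e = K·L = 1 × 2.80 = 2.800 m
Required I = P_cr·L_e²/(π²E) = 2.730×10^5 × 2.800² / (π² × 1.08×10^11) = 2.008×10^-6 m⁴
I_req = 2.008×10^6 mm⁴
Solid square: I = a⁴/12  ⇒  a = (12I)^(1/4) = (12×2.008×10^6)^(1/4) = 70.1 mm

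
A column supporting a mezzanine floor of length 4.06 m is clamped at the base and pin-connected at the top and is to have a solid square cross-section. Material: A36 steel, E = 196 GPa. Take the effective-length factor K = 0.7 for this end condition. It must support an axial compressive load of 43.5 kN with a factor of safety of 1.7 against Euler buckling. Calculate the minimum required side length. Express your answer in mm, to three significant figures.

a ≈ 43.9 mm

Required P_cr = n·P = 1.7 × 43.5 = 73.95 kN
L_e = K·L = 0.7 × 4.06 = 2.842 m
Required I = P_cr·L_e²/(π²E) = 7.395×10^4 × 2.842² / (π² × 1.96×10^11) = 3.088×10^-7 m⁴
I_req = 3.088×10^5 mm⁴
Solid square: I = a⁴/12  ⇒  a = (12I)^(1/4) = (12×3.088×10^5)^(1/4) = 43.9 mm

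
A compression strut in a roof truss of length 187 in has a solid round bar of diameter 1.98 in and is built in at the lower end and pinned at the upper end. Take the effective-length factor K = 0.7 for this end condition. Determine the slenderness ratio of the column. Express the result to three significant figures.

For a solid circle r = d/4 = 1.98/4 = 0.4950 in
L_e = K·L = 0.7 × 187 = 130.9 in
λ = L_e / r_min = 130.90 / 0.4950 = 264

λ ≈ 264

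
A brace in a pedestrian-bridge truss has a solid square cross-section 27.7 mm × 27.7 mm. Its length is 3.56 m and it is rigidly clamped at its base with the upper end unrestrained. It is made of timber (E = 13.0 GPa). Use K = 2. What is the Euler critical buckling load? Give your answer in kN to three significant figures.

I = a⁴/12 = 27.7⁴/12 = 4.906×10^4 mm⁴
I = 4.906×10^4 mm⁴ = 4.906×10^-8 m⁴
Effective length L_e = K·L = 2 × 3.56 = 7.120 m
P_cr = π²EI / L_e² = π² × 13.0×10⁹ × 4.906×10^-8 / 7.120² = 124.2 N

P_cr ≈ 0.124 kN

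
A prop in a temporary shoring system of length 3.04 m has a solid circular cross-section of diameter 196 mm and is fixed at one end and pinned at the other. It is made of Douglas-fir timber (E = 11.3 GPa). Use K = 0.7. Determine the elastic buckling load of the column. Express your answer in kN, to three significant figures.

P_cr ≈ 1780 kN

I = πd⁴/64 = π×196⁴/64 = 7.244×10^7 mm⁴
I = 7.244×10^7 mm⁴ = 7.244×10^-5 m⁴
Effective length L_e = K·L = 0.7 × 3.04 = 2.128 m
P_cr = π²EI / L_e² = π² × 11.3×10⁹ × 7.244×10^-5 / 2.128² = 1.784×10^6 N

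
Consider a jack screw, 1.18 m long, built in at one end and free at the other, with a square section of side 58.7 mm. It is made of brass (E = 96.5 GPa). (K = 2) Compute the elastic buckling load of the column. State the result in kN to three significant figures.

I = a⁴/12 = 58.7⁴/12 = 9.894×10^5 mm⁴
I = 9.894×10^5 mm⁴ = 9.894×10^-7 m⁴
Effective length L_e = K·L = 2 × 1.18 = 2.360 m
P_cr = π²EI / L_e² = π² × 96.5×10⁹ × 9.894×10^-7 / 2.360² = 1.692×10^5 N

P_cr ≈ 169 kN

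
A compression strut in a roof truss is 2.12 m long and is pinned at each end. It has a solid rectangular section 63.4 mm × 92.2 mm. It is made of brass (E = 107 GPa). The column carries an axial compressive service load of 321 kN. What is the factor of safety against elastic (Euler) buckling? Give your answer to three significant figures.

Buckling occurs about the weak axis: I_min = h·b³/12 with b = 63.4 mm (the shorter side).
I_min = 92.2×63.4³/12 = 1.958×10^6 mm⁴
I = 1.958×10^6 mm⁴ = 1.958×10^-6 m⁴
Effective length L_e = K·L = 1 × 2.12 = 2.120 m
P_cr = π²EI / L_e² = π² × 107×10⁹ × 1.958×10^-6 / 2.120² = 4.601×10^5 N
Factor of safety n = P_cr / P = 460.08 / 321 = 1.43

n ≈ 1.43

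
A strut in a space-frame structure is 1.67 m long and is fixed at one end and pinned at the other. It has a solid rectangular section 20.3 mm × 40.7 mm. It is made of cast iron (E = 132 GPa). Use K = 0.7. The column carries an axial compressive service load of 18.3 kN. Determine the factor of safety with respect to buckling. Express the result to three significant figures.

Buckling occurs about the weak axis: I_min = h·b³/12 with b = 20.3 mm (the shorter side).
I_min = 40.7×20.3³/12 = 2.837×10^4 mm⁴
I = 2.837×10^4 mm⁴ = 2.837×10^-8 m⁴
Effective length L_e = K·L = 0.7 × 1.67 = 1.169 m
P_cr = π²EI / L_e² = π² × 132×10⁹ × 2.837×10^-8 / 1.169² = 2.705×10^4 N
Factor of safety n = P_cr / P = 27.049 / 18.3 = 1.48

n ≈ 1.48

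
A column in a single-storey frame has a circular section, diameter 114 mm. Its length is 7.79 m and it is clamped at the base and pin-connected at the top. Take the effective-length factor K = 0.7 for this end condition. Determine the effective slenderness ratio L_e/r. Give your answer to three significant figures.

λ ≈ 191

I = πd⁴/64 = π×114⁴/64 = 8.291×10^6 mm⁴
A = 1.021×10^4 mm²;  r_min = √(I/A) = √(8.291×10^6/1.021×10^4) = 28.50 mm
L_e = K·L = 0.7 × 7.79 m = 5.453 m = 5453.0 mm
λ = L_e / r_min = 5453.0 / 28.50 = 191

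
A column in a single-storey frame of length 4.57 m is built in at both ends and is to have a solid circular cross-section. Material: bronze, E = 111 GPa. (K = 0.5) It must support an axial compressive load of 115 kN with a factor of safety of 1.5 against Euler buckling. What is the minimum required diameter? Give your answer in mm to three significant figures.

Required P_cr = n·P = 1.5 × 115 = 172.5 kN
L_e = K·L = 0.5 × 4.57 = 2.285 m
Required I = P_cr·L_e²/(π²E) = 1.725×10^5 × 2.285² / (π² × 1.11×10^11) = 8.221×10^-7 m⁴
I_req = 8.221×10^5 mm⁴
Solid circle: I = πd⁴/64  ⇒  d = (64I/π)^(1/4) = (64×8.221×10^5/π)^(1/4) = 64.0 mm

d ≈ 64.0 mm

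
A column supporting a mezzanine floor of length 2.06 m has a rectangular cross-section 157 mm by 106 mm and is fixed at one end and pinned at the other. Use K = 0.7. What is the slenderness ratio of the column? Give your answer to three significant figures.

λ ≈ 47.1

Buckling occurs about the weak axis: I_min = h·b³/12 with b = 106 mm (the shorter side).
I_min = 157×106³/12 = 1.558×10^7 mm⁴
A = 1.664×10^4 mm²;  r_min = √(I/A) = √(1.558×10^7/1.664×10^4) = 30.60 mm
L_e = K·L = 0.7 × 2.06 m = 1.442 m = 1442.0 mm
λ = L_e / r_min = 1442.0 / 30.60 = 47.1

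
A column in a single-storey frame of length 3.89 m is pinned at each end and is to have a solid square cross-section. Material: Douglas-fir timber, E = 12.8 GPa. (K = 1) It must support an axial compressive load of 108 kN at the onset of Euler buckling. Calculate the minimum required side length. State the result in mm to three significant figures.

L_e = K·L = 1 × 3.89 = 3.890 m
Required I = P_cr·L_e²/(π²E) = 1.080×10^5 × 3.890² / (π² × 1.28×10^10) = 1.294×10^-5 m⁴
I_req = 1.294×10^7 mm⁴
Solid square: I = a⁴/12  ⇒  a = (12I)^(1/4) = (12×1.294×10^7)^(1/4) = 112 mm

a ≈ 112 mm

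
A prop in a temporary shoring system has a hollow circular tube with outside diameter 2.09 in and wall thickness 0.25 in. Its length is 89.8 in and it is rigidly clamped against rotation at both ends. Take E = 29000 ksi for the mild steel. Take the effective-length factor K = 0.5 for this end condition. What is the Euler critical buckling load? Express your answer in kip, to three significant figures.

Inner diameter d_i = 2.09 − 2×0.25 = 1.590 in
I = π(d_o⁴ − d_i⁴)/64 = π(2.09⁴ − 1.590⁴)/64 = 0.6229 in⁴
Effective length L_e = K·L = 0.5 × 89.8 = 44.90 in
P_cr = π²EI / L_e² = π² × 29000×10³ × 0.6229 / 44.90² = 8.843×10^4 lb

P_cr ≈ 88.4 kip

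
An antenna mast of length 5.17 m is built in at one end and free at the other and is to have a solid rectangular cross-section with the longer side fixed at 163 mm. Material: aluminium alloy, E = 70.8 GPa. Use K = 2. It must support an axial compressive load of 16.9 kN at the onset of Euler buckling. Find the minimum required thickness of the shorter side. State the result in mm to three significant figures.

b ≈ 57.5 mm

L_e = K·L = 2 × 5.17 = 10.34 m
Required I = P_cr·L_e²/(π²E) = 1.690×10^4 × 10.34² / (π² × 7.08×10^10) = 2.586×10^-6 m⁴
I_req = 2.586×10^6 mm⁴
Rectangle, weak axis: I_min = h·b³/12 with h = 163 mm fixed  ⇒  b = (12I/h)^(1/3) = 57.5 mm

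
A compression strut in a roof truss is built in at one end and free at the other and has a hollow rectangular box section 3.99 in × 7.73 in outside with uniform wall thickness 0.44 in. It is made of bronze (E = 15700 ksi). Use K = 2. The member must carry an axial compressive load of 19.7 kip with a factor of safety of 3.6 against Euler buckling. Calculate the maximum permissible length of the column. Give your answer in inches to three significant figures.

L_max ≈ 114 in

Inner dimensions: h_i = 7.73 − 2×0.44 = 6.850 in, b_i = 3.99 − 2×0.44 = 3.110 in
Weak-axis I_min = (h_o·b_o³ − h_i·b_i³)/12 with b_o = 3.99, b_i = 3.110 in (shorter outer/inner sides).
I_min = (7.73×3.99³ − 6.850×3.110³)/12 = 23.75 in⁴
Required critical load P_cr = n·P = 3.6 × 19.7 = 70.92 kip = 7.092×10^4 lb
From P_cr = π²EI/(K·L)²:  L = (1/K)·√(π²EI/P_cr) = (1/2)·√(π²×1.57×10^7×23.75/7.092×10^4)
L = 114 in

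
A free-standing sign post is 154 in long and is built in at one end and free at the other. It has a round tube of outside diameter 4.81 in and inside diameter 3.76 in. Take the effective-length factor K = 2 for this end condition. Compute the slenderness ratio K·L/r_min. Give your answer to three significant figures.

λ ≈ 202

d_o = 4.81 in, d_i = 3.76 in
I = π(d_o⁴ − d_i⁴)/64 = π(4.81⁴ − 3.760⁴)/64 = 16.46 in⁴
A = 7.067 in²;  r_min = √(I/A) = √(16.46/7.067) = 1.526 in
L_e = K·L = 2 × 154 = 308.0 in
λ = L_e / r_min = 308.00 / 1.526 = 202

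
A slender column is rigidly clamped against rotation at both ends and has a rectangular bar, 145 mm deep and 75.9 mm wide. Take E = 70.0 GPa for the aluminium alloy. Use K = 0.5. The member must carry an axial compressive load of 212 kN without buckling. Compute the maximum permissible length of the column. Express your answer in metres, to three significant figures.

L_max ≈ 8.30 m

Buckling occurs about the weak axis: I_min = h·b³/12 with b = 75.9 mm (the shorter side).
I_min = 145×75.9³/12 = 5.283×10^6 mm⁴
I = 5.283×10^-6 m⁴
At the buckling limit P_cr = P = 2.120×10^5 N
From P_cr = π²EI/(K·L)²:  L = (1/K)·√(π²EI/P_cr) = (1/0.5)·√(π²×7.00×10^10×5.283×10^-6/2.120×10^5)
L = 8.30 m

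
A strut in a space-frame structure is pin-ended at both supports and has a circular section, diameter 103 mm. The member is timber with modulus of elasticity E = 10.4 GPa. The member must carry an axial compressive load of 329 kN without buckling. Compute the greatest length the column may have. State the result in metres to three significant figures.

I = πd⁴/64 = π×103⁴/64 = 5.525×10^6 mm⁴
I = 5.525×10^-6 m⁴
At the buckling limit P_cr = P = 3.290×10^5 N
From P_cr = π²EI/(K·L)²:  L = (1/K)·√(π²EI/P_cr) = (1/1)·√(π²×1.04×10^10×5.525×10^-6/3.290×10^5)
L = 1.31 m

L_max ≈ 1.31 m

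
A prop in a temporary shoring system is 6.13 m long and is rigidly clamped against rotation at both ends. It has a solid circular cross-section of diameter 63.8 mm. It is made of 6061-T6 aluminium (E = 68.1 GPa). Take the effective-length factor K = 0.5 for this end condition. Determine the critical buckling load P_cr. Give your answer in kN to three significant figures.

I = πd⁴/64 = π×63.8⁴/64 = 8.133×10^5 mm⁴
I = 8.133×10^5 mm⁴ = 8.133×10^-7 m⁴
Effective length L_e = K·L = 0.5 × 6.13 = 3.065 m
P_cr = π²EI / L_e² = π² × 68.1×10⁹ × 8.133×10^-7 / 3.065² = 5.819×10^4 N

P_cr ≈ 58.2 kN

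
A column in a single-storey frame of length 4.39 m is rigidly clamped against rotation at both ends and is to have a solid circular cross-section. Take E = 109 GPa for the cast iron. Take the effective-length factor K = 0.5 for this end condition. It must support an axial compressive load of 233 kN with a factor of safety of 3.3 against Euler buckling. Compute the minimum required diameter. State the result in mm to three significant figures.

d ≈ 91.5 mm

Required P_cr = n·P = 3.3 × 233 = 768.9 kN
L_e = K·L = 0.5 × 4.39 = 2.195 m
Required I = P_cr·L_e²/(π²E) = 7.689×10^5 × 2.195² / (π² × 1.09×10^11) = 3.444×10^-6 m⁴
I_req = 3.444×10^6 mm⁴
Solid circle: I = πd⁴/64  ⇒  d = (64I/π)^(1/4) = (64×3.444×10^6/π)^(1/4) = 91.5 mm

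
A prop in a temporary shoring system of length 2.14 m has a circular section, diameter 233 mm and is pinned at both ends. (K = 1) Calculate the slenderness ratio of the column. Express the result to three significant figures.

I = πd⁴/64 = π×233⁴/64 = 1.447×10^8 mm⁴
A = 4.264×10^4 mm²;  r_min = √(I/A) = √(1.447×10^8/4.264×10^4) = 58.25 mm
L_e = K·L = 1 × 2.14 m = 2.140 m = 2140.0 mm
λ = L_e / r_min = 2140.0 / 58.25 = 36.7

λ ≈ 36.7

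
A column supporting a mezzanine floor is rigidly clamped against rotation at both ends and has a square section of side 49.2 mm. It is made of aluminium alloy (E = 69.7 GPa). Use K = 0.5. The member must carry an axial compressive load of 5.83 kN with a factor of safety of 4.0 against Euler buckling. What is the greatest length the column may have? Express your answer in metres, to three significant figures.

L_max ≈ 7.59 m

I = a⁴/12 = 49.2⁴/12 = 4.883×10^5 mm⁴
I = 4.883×10^-7 m⁴
Required critical load P_cr = n·P = 4.0 × 5.83 = 23.32 kN = 2.332×10^4 N
From P_cr = π²EI/(K·L)²:  L = (1/K)·√(π²EI/P_cr) = (1/0.5)·√(π²×6.97×10^10×4.883×10^-7/2.332×10^4)
L = 7.59 m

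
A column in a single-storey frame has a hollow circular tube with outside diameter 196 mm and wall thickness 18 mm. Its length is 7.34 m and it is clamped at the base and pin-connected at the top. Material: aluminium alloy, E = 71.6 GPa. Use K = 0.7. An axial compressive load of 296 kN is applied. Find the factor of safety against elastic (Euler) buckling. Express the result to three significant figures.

n ≈ 3.64

Inner diameter d_i = 196 − 2×18 = 160.0 mm
I = π(d_o⁴ − d_i⁴)/64 = π(196⁴ − 160.0⁴)/64 = 4.027×10^7 mm⁴
I = 4.027×10^7 mm⁴ = 4.027×10^-5 m⁴
Effective length L_e = K·L = 0.7 × 7.34 = 5.138 m
P_cr = π²EI / L_e² = π² × 71.6×10⁹ × 4.027×10^-5 / 5.138² = 1.078×10^6 N
Factor of safety n = P_cr / P = 1078.0 / 296 = 3.64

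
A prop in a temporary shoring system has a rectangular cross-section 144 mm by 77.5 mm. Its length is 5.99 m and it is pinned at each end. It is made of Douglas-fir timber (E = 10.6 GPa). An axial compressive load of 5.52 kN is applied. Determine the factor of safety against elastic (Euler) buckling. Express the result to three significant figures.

n ≈ 2.95

Buckling occurs about the weak axis: I_min = h·b³/12 with b = 77.5 mm (the shorter side).
I_min = 144×77.5³/12 = 5.586×10^6 mm⁴
I = 5.586×10^6 mm⁴ = 5.586×10^-6 m⁴
Effective length L_e = K·L = 1 × 5.99 = 5.990 m
P_cr = π²EI / L_e² = π² × 10.6×10⁹ × 5.586×10^-6 / 5.990² = 1.629×10^4 N
Factor of safety n = P_cr / P = 16.287 / 5.52 = 2.95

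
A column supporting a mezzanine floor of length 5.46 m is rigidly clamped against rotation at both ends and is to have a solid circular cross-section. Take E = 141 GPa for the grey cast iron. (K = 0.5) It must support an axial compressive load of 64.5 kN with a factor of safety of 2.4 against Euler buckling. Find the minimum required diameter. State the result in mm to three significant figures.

d ≈ 64.1 mm

Required P_cr = n·P = 2.4 × 64.5 = 154.8 kN
L_e = K·L = 0.5 × 5.46 = 2.730 m
Required I = P_cr·L_e²/(π²E) = 1.548×10^5 × 2.730² / (π² × 1.41×10^11) = 8.290×10^-7 m⁴
I_req = 8.290×10^5 mm⁴
Solid circle: I = πd⁴/64  ⇒  d = (64I/π)^(1/4) = (64×8.290×10^5/π)^(1/4) = 64.1 mm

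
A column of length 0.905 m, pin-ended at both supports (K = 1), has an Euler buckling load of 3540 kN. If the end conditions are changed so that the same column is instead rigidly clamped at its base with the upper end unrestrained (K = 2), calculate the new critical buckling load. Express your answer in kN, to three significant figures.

P_cr ≈ 885 kN

P_cr ∝ 1/K², so P_cr,new = P_cr,old × (K_old/K_new)² = 3540 × (1/2)²
= 3540 × 0.2500 = 885 kN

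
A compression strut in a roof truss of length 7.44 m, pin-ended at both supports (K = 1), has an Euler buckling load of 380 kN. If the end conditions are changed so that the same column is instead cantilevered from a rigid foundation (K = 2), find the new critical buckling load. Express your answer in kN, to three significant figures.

P_cr ∝ 1/K², so P_cr,new = P_cr,old × (K_old/K_new)² = 380 × (1/2)²
= 380 × 0.2500 = 95.0 kN

P_cr ≈ 95.0 kN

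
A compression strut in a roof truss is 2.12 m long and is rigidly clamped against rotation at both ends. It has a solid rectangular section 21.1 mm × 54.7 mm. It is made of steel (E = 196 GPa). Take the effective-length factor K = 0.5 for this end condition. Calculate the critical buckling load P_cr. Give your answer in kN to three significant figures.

Buckling occurs about the weak axis: I_min = h·b³/12 with b = 21.1 mm (the shorter side).
I_min = 54.7×21.1³/12 = 4.282×10^4 mm⁴
I = 4.282×10^4 mm⁴ = 4.282×10^-8 m⁴
Effective length L_e = K·L = 0.5 × 2.12 = 1.060 m
P_cr = π²EI / L_e² = π² × 196×10⁹ × 4.282×10^-8 / 1.060² = 7.372×10^4 N

P_cr ≈ 73.7 kN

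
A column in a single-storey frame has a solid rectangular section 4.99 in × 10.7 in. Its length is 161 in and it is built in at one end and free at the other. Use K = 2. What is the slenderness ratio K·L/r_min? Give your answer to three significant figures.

Buckling occurs about the weak axis: I_min = h·b³/12 with b = 4.99 in (the shorter side).
I_min = 10.7×4.99³/12 = 110.8 in⁴
A = 53.39 in²;  r_min = √(I/A) = √(110.8/53.39) = 1.440 in
L_e = K·L = 2 × 161 = 322.0 in
λ = L_e / r_min = 322.00 / 1.440 = 224

λ ≈ 224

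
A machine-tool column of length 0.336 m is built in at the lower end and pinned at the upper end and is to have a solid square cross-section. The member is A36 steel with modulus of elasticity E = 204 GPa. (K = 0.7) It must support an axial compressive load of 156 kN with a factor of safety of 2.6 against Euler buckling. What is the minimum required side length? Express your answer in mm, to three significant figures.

a ≈ 19.1 mm

Required P_cr = n·P = 2.6 × 156 = 405.6 kN
L_e = K·L = 0.7 × 0.336 = 0.2352 m
Required I = P_cr·L_e²/(π²E) = 4.056×10^5 × 0.2352² / (π² × 2.04×10^11) = 1.114×10^-8 m⁴
I_req = 1.114×10^4 mm⁴
Solid square: I = a⁴/12  ⇒  a = (12I)^(1/4) = (12×1.114×10^4)^(1/4) = 19.1 mm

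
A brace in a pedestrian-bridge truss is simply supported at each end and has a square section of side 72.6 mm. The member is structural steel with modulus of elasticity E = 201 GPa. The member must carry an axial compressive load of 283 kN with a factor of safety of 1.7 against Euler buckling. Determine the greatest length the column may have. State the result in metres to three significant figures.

I = a⁴/12 = 72.6⁴/12 = 2.315×10^6 mm⁴
I = 2.315×10^-6 m⁴
Required critical load P_cr = n·P = 1.7 × 283 = 481.1 kN = 4.811×10^5 N
From P_cr = π²EI/(K·L)²:  L = (1/K)·√(π²EI/P_cr) = (1/1)·√(π²×2.01×10^11×2.315×10^-6/4.811×10^5)
L = 3.09 m

L_max ≈ 3.09 m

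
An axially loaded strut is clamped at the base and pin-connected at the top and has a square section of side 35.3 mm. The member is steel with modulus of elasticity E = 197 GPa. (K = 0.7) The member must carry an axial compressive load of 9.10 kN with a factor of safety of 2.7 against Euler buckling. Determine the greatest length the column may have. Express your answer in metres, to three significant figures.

L_max ≈ 4.57 m

I = a⁴/12 = 35.3⁴/12 = 1.294×10^5 mm⁴
I = 1.294×10^-7 m⁴
Required critical load P_cr = n·P = 2.7 × 9.10 = 24.57 kN = 2.457×10^4 N
From P_cr = π²EI/(K·L)²:  L = (1/K)·√(π²EI/P_cr) = (1/0.7)·√(π²×1.97×10^11×1.294×10^-7/2.457×10^4)
L = 4.57 m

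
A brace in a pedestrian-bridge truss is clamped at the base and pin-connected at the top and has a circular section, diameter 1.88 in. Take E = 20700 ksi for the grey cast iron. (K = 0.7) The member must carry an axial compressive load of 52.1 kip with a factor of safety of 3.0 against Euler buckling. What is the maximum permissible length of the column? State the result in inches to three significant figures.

I = πd⁴/64 = π×1.88⁴/64 = 0.6132 in⁴
Required critical load P_cr = n·P = 3.0 × 52.1 = 156.3 kip = 1.563×10^5 lb
From P_cr = π²EI/(K·L)²:  L = (1/K)·√(π²EI/P_cr) = (1/0.7)·√(π²×2.07×10^7×0.6132/1.563×10^5)
L = 40.4 in

L_max ≈ 40.4 in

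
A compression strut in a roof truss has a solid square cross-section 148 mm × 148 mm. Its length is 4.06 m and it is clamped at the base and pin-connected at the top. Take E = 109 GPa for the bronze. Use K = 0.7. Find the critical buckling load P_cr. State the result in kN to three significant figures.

P_cr ≈ 5330 kN

I = a⁴/12 = 148⁴/12 = 3.998×10^7 mm⁴
I = 3.998×10^7 mm⁴ = 3.998×10^-5 m⁴
Effective length L_e = K·L = 0.7 × 4.06 = 2.842 m
P_cr = π²EI / L_e² = π² × 109×10⁹ × 3.998×10^-5 / 2.842² = 5.325×10^6 N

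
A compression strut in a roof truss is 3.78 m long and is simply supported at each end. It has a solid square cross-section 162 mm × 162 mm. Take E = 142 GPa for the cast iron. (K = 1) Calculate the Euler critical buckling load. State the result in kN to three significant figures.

P_cr ≈ 5630 kN

I = a⁴/12 = 162⁴/12 = 5.740×10^7 mm⁴
I = 5.740×10^7 mm⁴ = 5.740×10^-5 m⁴
Effective length L_e = K·L = 1 × 3.78 = 3.780 m
P_cr = π²EI / L_e² = π² × 142×10⁹ × 5.740×10^-5 / 3.780² = 5.630×10^6 N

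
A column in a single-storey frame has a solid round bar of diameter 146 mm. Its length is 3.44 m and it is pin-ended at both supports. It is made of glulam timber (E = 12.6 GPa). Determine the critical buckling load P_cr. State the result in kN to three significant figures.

I = πd⁴/64 = π×146⁴/64 = 2.230×10^7 mm⁴
I = 2.230×10^7 mm⁴ = 2.230×10^-5 m⁴
Effective length L_e = K·L = 1 × 3.44 = 3.440 m
P_cr = π²EI / L_e² = π² × 12.6×10⁹ × 2.230×10^-5 / 3.440² = 2.344×10^5 N

P_cr ≈ 234 kN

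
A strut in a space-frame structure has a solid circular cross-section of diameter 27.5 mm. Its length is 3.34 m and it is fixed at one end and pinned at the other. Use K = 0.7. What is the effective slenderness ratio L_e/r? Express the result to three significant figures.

λ ≈ 340

For a solid circle r = d/4 = 27.5/4 = 6.875 mm
L_e = K·L = 0.7 × 3.34 m = 2.338 m = 2338.0 mm
λ = L_e / r_min = 2338.0 / 6.875 = 340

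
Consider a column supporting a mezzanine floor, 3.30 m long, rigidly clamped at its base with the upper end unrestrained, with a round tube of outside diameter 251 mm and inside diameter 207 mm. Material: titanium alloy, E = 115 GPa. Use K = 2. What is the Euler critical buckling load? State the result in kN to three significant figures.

d_o = 251 mm, d_i = 207 mm
I = π(d_o⁴ − d_i⁴)/64 = π(251⁴ − 207.0⁴)/64 = 1.047×10^8 mm⁴
I = 1.047×10^8 mm⁴ = 1.047×10^-4 m⁴
Effective length L_e = K·L = 2 × 3.30 = 6.600 m
P_cr = π²EI / L_e² = π² × 115×10⁹ × 1.047×10^-4 / 6.600² = 2.728×10^6 N

P_cr ≈ 2730 kN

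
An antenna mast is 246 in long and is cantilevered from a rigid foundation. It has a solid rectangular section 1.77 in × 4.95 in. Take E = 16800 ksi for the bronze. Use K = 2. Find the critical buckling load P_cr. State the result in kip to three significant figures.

P_cr ≈ 1.57 kip

Buckling occurs about the weak axis: I_min = h·b³/12 with b = 1.77 in (the shorter side).
I_min = 4.95×1.77³/12 = 2.287 in⁴
Effective length L_e = K·L = 2 × 246 = 492.0 in
P_cr = π²EI / L_e² = π² × 16800×10³ × 2.287 / 492.0² = 1.567×10^3 lb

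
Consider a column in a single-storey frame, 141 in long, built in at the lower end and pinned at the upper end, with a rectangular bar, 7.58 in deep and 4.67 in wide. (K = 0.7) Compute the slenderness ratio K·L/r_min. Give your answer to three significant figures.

For a rectangle r_min = b/√12 = 4.67/√12 = 1.348 in
L_e = K·L = 0.7 × 141 = 98.70 in
λ = L_e / r_min = 98.700 / 1.348 = 73.2

λ ≈ 73.2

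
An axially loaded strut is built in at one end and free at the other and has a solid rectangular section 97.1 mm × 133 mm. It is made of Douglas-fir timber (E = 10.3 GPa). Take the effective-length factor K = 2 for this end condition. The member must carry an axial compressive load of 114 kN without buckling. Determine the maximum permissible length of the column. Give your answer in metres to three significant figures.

Buckling occurs about the weak axis: I_min = h·b³/12 with b = 97.1 mm (the shorter side).
I_min = 133×97.1³/12 = 1.015×10^7 mm⁴
I = 1.015×10^-5 m⁴
At the buckling limit P_cr = P = 1.140×10^5 N
From P_cr = π²EI/(K·L)²:  L = (1/K)·√(π²EI/P_cr) = (1/2)·√(π²×1.03×10^10×1.015×10^-5/1.140×10^5)
L = 1.50 m

L_max ≈ 1.50 m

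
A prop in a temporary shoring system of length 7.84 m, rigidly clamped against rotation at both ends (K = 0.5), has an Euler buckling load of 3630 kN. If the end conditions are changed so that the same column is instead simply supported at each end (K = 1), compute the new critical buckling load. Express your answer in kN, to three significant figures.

P_cr ≈ 908 kN

P_cr ∝ 1/K², so P_cr,new = P_cr,old × (K_old/K_new)² = 3630 × (0.5/1)²
= 3630 × 0.2500 = 908 kN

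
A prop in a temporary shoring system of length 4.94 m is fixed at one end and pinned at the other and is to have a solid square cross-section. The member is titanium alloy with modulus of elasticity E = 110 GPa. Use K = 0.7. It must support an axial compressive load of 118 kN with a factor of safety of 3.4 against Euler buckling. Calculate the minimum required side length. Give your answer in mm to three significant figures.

a ≈ 85.3 mm

Required P_cr = n·P = 3.4 × 118 = 401.2 kN
L_e = K·L = 0.7 × 4.94 = 3.458 m
Required I = P_cr·L_e²/(π²E) = 4.012×10^5 × 3.458² / (π² × 1.10×10^11) = 4.419×10^-6 m⁴
I_req = 4.419×10^6 mm⁴
Solid square: I = a⁴/12  ⇒  a = (12I)^(1/4) = (12×4.419×10^6)^(1/4) = 85.3 mm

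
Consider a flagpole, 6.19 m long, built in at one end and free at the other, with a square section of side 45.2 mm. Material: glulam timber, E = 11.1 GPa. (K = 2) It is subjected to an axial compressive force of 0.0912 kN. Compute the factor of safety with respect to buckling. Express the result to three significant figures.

I = a⁴/12 = 45.2⁴/12 = 3.478×10^5 mm⁴
I = 3.478×10^5 mm⁴ = 3.478×10^-7 m⁴
Effective length L_e = K·L = 2 × 6.19 = 12.38 m
P_cr = π²EI / L_e² = π² × 11.1×10⁹ × 3.478×10^-7 / 12.38² = 248.6 N
Factor of safety n = P_cr / P = 0.24863 / 0.0912 = 2.73

n ≈ 2.73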